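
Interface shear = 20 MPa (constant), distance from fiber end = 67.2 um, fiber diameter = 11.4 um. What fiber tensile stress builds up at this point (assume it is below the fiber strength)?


Force balance: sigma_f * (pi*d^2/4) = tau * (pi*d) * x  ->  sigma_f = 4 * tau * x / d
sigma_f = 4 * 20 * 67.2 / 11.4 = 471.6 MPa

471.6 MPa


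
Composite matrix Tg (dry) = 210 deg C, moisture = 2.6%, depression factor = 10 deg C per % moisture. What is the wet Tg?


Tg_wet = Tg_dry - k*moisture = 210 - 10*2.6 = 184.0 deg C

184.0 deg C


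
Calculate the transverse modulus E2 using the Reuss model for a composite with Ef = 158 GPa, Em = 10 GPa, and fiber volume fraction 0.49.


1/E2 = Vf/Ef + (1-Vf)/Em = 0.49/158 + 0.51/10
E2 = 18.48 GPa

18.48 GPa


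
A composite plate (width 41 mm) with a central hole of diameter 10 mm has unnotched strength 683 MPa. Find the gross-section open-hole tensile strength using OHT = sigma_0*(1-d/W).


OHT = sigma_0*(1-d/W) = 683*(1-10/41) = 516.4 MPa

516.4 MPa


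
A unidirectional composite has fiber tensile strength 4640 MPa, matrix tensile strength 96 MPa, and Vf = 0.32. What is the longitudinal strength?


sigma_1 = sigma_f*Vf + sigma_m*(1-Vf) = 4640*0.32 + 96*0.68 = 1550.1 MPa

1550.1 MPa


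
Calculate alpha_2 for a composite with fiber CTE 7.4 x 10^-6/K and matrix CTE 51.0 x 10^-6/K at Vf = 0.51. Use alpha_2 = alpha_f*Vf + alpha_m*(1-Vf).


alpha_2 = alpha_f*Vf + alpha_m*(1-Vf) = 7.4*0.51 + 51.0*0.49 = 28.8 x 10^-6/K

28.8 x 10^-6/K


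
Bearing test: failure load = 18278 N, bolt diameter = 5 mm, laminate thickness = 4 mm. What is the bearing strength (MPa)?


sigma_br = F/(d*h) = 18278/(5*4) = 913.9 MPa

913.9 MPa


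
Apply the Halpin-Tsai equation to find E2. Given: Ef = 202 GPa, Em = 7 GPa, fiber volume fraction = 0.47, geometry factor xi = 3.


eta = (Ef/Em - 1)/(Ef/Em + xi) = (28.8571 - 1)/(28.8571 + 3) = 0.8744
E2 = Em*(1+xi*eta*Vf)/(1-eta*Vf) = 26.54 GPa

26.54 GPa


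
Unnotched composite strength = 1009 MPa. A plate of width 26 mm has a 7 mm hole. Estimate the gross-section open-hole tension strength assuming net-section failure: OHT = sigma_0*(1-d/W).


OHT = sigma_0*(1-d/W) = 1009*(1-7/26) = 737.3 MPa

737.3 MPa


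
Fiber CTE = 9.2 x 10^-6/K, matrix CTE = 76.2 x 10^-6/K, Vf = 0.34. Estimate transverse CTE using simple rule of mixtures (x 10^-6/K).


alpha_2 = alpha_f*Vf + alpha_m*(1-Vf) = 9.2*0.34 + 76.2*0.66 = 53.4 x 10^-6/K

53.4 x 10^-6/K


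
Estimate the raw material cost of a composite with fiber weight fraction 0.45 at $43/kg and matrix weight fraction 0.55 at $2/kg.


Cost = cost_f*Wf + cost_m*Wm = 43*0.45 + 2*0.55 = $20.45/kg

$20.45/kg


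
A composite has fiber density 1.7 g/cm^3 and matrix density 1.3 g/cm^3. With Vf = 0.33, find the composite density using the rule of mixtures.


rho_c = rho_f*Vf + rho_m*(1-Vf) = 1.7*0.33 + 1.3*0.67 = 1.432 g/cm^3

1.432 g/cm^3


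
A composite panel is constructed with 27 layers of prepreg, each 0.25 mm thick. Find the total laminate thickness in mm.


h = n * t_ply = 27 * 0.25 = 6.75 mm

6.75 mm


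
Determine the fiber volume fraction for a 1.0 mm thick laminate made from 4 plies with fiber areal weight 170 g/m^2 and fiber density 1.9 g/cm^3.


Vf = n * FAW / (rho_f * h * 1000) = 4 * 170 / (1.9 * 1.0 * 1000) = 0.3579

0.3579


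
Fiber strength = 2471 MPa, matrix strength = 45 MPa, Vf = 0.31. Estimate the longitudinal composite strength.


sigma_1 = sigma_f*Vf + sigma_m*(1-Vf) = 2471*0.31 + 45*0.69 = 797.1 MPa

797.1 MPa


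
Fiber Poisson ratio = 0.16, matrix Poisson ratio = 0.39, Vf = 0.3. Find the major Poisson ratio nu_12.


nu_12 = nu_f*Vf + nu_m*(1-Vf) = 0.16*0.3 + 0.39*0.7 = 0.321

0.321


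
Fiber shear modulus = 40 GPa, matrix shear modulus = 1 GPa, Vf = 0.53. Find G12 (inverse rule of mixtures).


1/G12 = Vf/Gf + (1-Vf)/Gm = 0.53/40 + 0.47/1
G12 = 2.07 GPa

2.07 GPa


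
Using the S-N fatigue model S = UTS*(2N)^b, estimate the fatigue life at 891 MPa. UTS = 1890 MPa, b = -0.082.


N = 0.5 * (S/UTS)^(1/b) = 0.5 * (891/1890)^(1/-0.082) = 4805.1056 cycles

4805.1056 cycles


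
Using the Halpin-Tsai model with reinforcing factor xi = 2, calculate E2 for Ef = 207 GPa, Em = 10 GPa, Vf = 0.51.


eta = (Ef/Em - 1)/(Ef/Em + xi) = (20.7 - 1)/(20.7 + 2) = 0.8678
E2 = Em*(1+xi*eta*Vf)/(1-eta*Vf) = 33.82 GPa

33.82 GPa


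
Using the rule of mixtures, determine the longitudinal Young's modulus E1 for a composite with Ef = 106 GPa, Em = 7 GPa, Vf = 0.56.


E1 = Ef*Vf + Em*(1-Vf) = 106*0.56 + 7*0.44 = 62.44 GPa

62.44 GPa


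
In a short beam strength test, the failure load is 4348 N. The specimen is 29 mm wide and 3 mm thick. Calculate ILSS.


ILSS = 3F/(4bh) = 3*4348/(4*29*3) = 37.48 MPa

37.48 MPa


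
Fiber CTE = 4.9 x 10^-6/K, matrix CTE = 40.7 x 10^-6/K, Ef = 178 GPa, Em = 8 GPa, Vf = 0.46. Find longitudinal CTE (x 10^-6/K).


E1 = Ef*Vf + Em*(1-Vf) = 86.2
alpha_1 = (alpha_f*Ef*Vf + alpha_m*Em*(1-Vf))/E1 = 6.69 x 10^-6/K

6.69 x 10^-6/K


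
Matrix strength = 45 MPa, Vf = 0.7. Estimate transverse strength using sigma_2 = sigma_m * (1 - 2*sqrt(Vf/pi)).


factor = 1 - 2*sqrt(0.7/pi) = 0.0559
sigma_2 = 45 * 0.0559 = 2.52 MPa

2.52 MPa


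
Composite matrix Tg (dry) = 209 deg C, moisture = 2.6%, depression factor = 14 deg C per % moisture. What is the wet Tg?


Tg_wet = Tg_dry - k*moisture = 209 - 14*2.6 = 172.6 deg C

172.6 deg C


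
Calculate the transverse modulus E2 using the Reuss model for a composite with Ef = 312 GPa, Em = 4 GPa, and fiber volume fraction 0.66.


1/E2 = Vf/Ef + (1-Vf)/Em = 0.66/312 + 0.34/4
E2 = 11.48 GPa

11.48 GPa


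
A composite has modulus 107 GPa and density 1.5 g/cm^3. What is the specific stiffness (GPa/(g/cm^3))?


Specific stiffness = E/rho = 107/1.5 = 71.3 GPa/(g/cm^3)

71.3 GPa/(g/cm^3)


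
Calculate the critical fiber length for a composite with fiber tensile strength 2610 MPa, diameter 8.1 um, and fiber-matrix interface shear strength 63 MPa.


Lc = sigma_f * d / (2 * tau_i) = 2610 * 8.1 / (2 * 63) = 167.8 um

167.8 um


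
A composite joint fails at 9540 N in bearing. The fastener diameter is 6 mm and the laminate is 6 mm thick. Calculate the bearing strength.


sigma_br = F/(d*h) = 9540/(6*6) = 265.0 MPa

265.0 MPa


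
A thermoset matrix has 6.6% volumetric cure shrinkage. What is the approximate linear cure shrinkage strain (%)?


Linear shrinkage ≈ vol_shrink/3 = 6.6/3 = 2.2%

2.2%


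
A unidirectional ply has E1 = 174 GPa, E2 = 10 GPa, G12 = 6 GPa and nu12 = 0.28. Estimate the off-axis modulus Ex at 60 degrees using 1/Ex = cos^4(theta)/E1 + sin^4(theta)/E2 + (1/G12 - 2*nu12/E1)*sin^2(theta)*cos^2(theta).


cos^4(60) = 0.0625, sin^4(60) = 0.5625, sin^2(60)*cos^2(60) = 0.1875
1/G12 - 2*nu12/E1 = 1/6 - 2*0.28/174 = 0.163448 GPa^-1
1/Ex = 0.0625/174 + 0.5625/10 + 0.163448*0.1875 = 0.0872557 GPa^-1
Ex = 11.46 GPa

11.46 GPa


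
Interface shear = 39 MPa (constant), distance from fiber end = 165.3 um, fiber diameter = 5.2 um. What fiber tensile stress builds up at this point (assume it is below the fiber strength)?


Force balance: sigma_f * (pi*d^2/4) = tau * (pi*d) * x  ->  sigma_f = 4 * tau * x / d
sigma_f = 4 * 39 * 165.3 / 5.2 = 4959.0 MPa

4959.0 MPa


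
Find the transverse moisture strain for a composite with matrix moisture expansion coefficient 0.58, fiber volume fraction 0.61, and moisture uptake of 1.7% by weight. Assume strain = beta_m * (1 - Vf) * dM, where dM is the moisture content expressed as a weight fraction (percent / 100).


dM = 1.7/100 = 0.017
strain = beta_m * (1-Vf) * dM = 0.58 * 0.39 * 0.017 = 0.0038454

0.0038454


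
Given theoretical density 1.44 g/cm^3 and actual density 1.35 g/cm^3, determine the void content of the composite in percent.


Void% = (rho_theo - rho_actual)/rho_theo * 100 = (1.44 - 1.35)/1.44 * 100 = 6.25%

6.25%


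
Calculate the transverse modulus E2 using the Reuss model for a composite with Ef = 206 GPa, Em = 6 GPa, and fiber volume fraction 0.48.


1/E2 = Vf/Ef + (1-Vf)/Em = 0.48/206 + 0.52/6
E2 = 11.24 GPa

11.24 GPa


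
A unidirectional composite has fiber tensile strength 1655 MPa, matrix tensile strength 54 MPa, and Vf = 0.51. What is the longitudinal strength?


sigma_1 = sigma_f*Vf + sigma_m*(1-Vf) = 1655*0.51 + 54*0.49 = 870.5 MPa

870.5 MPa


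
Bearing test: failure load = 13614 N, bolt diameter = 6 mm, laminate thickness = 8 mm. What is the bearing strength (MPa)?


sigma_br = F/(d*h) = 13614/(6*8) = 283.6 MPa

283.6 MPa


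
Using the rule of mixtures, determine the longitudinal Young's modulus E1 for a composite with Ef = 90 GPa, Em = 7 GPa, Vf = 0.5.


E1 = Ef*Vf + Em*(1-Vf) = 90*0.5 + 7*0.5 = 48.5 GPa

48.5 GPa


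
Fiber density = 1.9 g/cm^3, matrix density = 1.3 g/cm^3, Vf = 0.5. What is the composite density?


rho_c = rho_f*Vf + rho_m*(1-Vf) = 1.9*0.5 + 1.3*0.5 = 1.6 g/cm^3

1.6 g/cm^3


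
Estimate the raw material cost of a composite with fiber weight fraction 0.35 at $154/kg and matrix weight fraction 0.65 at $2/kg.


Cost = cost_f*Wf + cost_m*Wm = 154*0.35 + 2*0.65 = $55.2/kg

$55.2/kg


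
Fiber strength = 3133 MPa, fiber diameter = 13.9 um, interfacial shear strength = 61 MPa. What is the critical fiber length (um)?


Lc = sigma_f * d / (2 * tau_i) = 3133 * 13.9 / (2 * 61) = 357.0 um

357.0 um


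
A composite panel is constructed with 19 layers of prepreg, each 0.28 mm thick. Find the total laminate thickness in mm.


h = n * t_ply = 19 * 0.28 = 5.32 mm

5.32 mm


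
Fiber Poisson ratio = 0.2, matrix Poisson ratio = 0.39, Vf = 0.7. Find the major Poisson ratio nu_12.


nu_12 = nu_f*Vf + nu_m*(1-Vf) = 0.2*0.7 + 0.39*0.3 = 0.257

0.257


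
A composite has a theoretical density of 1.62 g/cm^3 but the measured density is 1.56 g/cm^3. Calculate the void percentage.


Void% = (rho_theo - rho_actual)/rho_theo * 100 = (1.62 - 1.56)/1.62 * 100 = 3.7%

3.7%


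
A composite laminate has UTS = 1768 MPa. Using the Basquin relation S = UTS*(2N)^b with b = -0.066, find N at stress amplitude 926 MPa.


N = 0.5 * (S/UTS)^(1/b) = 0.5 * (926/1768)^(1/-0.066) = 9007.3154 cycles

9007.3154 cycles


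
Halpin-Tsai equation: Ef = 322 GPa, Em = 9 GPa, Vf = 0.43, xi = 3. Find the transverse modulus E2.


eta = (Ef/Em - 1)/(Ef/Em + xi) = (35.7778 - 1)/(35.7778 + 3) = 0.8968
E2 = Em*(1+xi*eta*Vf)/(1-eta*Vf) = 31.6 GPa

31.6 GPa


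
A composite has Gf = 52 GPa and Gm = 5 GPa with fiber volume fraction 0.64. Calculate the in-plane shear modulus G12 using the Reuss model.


1/G12 = Vf/Gf + (1-Vf)/Gm = 0.64/52 + 0.36/5
G12 = 11.86 GPa

11.86 GPa


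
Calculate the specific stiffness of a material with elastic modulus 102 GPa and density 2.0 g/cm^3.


Specific stiffness = E/rho = 102/2.0 = 51.0 GPa/(g/cm^3)

51.0 GPa/(g/cm^3)


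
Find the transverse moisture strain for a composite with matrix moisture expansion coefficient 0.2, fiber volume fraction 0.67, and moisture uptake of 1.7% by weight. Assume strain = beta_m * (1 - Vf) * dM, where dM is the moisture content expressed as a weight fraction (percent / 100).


dM = 1.7/100 = 0.017
strain = beta_m * (1-Vf) * dM = 0.2 * 0.33 * 0.017 = 0.001122

0.001122


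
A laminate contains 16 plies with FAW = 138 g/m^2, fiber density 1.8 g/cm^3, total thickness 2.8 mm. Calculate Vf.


Vf = n * FAW / (rho_f * h * 1000) = 16 * 138 / (1.8 * 2.8 * 1000) = 0.4381

0.4381


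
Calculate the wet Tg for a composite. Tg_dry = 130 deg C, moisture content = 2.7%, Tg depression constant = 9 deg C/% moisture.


Tg_wet = Tg_dry - k*moisture = 130 - 9*2.7 = 105.7 deg C

105.7 deg C


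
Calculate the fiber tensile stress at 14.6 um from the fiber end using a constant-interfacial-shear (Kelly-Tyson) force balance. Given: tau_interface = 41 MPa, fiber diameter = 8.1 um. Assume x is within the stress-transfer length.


Force balance: sigma_f * (pi*d^2/4) = tau * (pi*d) * x  ->  sigma_f = 4 * tau * x / d
sigma_f = 4 * 41 * 14.6 / 8.1 = 295.6 MPa

295.6 MPa


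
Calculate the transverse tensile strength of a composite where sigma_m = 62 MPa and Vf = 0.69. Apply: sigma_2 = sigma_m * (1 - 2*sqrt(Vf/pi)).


factor = 1 - 2*sqrt(0.69/pi) = 0.0627
sigma_2 = 62 * 0.0627 = 3.89 MPa

3.89 MPa


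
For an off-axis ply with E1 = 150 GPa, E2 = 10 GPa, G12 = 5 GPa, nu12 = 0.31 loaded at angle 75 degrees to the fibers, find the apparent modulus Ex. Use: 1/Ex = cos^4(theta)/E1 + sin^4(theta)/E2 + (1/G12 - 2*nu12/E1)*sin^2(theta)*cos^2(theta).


cos^4(75) = 0.004487, sin^4(75) = 0.870513, sin^2(75)*cos^2(75) = 0.0625
1/G12 - 2*nu12/E1 = 1/5 - 2*0.31/150 = 0.195867 GPa^-1
1/Ex = 0.004487/150 + 0.870513/10 + 0.195867*0.0625 = 0.0993229 GPa^-1
Ex = 10.07 GPa

10.07 GPa


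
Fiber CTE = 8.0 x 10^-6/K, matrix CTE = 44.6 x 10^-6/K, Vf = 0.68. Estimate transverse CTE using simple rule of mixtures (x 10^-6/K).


alpha_2 = alpha_f*Vf + alpha_m*(1-Vf) = 8.0*0.68 + 44.6*0.32 = 19.7 x 10^-6/K

19.7 x 10^-6/K


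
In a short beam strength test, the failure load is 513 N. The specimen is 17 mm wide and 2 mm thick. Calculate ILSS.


ILSS = 3F/(4bh) = 3*513/(4*17*2) = 11.32 MPa

11.32 MPa


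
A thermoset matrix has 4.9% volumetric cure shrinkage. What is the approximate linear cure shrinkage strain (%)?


Linear shrinkage ≈ vol_shrink/3 = 4.9/3 = 1.633%

1.633%


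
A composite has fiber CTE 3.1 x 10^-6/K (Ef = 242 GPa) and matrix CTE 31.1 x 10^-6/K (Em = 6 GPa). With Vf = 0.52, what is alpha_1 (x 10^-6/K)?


E1 = Ef*Vf + Em*(1-Vf) = 128.72
alpha_1 = (alpha_f*Ef*Vf + alpha_m*Em*(1-Vf))/E1 = 3.73 x 10^-6/K

3.73 x 10^-6/K


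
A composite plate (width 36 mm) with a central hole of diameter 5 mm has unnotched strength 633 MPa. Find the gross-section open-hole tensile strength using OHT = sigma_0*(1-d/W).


OHT = sigma_0*(1-d/W) = 633*(1-5/36) = 545.1 MPa

545.1 MPa


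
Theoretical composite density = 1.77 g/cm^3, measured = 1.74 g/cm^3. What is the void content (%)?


Void% = (rho_theo - rho_actual)/rho_theo * 100 = (1.77 - 1.74)/1.77 * 100 = 1.69%

1.69%


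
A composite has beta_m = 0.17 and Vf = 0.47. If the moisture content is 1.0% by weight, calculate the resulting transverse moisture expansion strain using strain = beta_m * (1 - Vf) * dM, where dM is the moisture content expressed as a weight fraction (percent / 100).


dM = 1.0/100 = 0.01
strain = beta_m * (1-Vf) * dM = 0.17 * 0.53 * 0.01 = 0.000901

0.000901


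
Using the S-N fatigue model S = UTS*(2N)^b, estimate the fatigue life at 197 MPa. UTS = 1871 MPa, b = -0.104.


N = 0.5 * (S/UTS)^(1/b) = 0.5 * (197/1871)^(1/-0.104) = 1.2562e+09 cycles

1.2562e+09 cycles


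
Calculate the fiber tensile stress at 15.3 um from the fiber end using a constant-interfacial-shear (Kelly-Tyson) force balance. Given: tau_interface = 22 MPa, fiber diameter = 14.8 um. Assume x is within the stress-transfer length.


Force balance: sigma_f * (pi*d^2/4) = tau * (pi*d) * x  ->  sigma_f = 4 * tau * x / d
sigma_f = 4 * 22 * 15.3 / 14.8 = 91.0 MPa

91.0 MPa


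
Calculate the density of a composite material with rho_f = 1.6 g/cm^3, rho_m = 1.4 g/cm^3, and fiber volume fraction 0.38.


rho_c = rho_f*Vf + rho_m*(1-Vf) = 1.6*0.38 + 1.4*0.62 = 1.476 g/cm^3

1.476 g/cm^3


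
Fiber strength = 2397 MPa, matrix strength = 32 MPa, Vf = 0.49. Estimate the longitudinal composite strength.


sigma_1 = sigma_f*Vf + sigma_m*(1-Vf) = 2397*0.49 + 32*0.51 = 1190.9 MPa

1190.9 MPa


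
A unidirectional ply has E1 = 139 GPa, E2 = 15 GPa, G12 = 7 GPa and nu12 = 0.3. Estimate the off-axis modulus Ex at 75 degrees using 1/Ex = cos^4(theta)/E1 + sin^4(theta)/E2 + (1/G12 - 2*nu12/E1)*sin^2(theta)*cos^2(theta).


cos^4(75) = 0.004487, sin^4(75) = 0.870513, sin^2(75)*cos^2(75) = 0.0625
1/G12 - 2*nu12/E1 = 1/7 - 2*0.3/139 = 0.138541 GPa^-1
1/Ex = 0.004487/139 + 0.870513/15 + 0.138541*0.0625 = 0.0667253 GPa^-1
Ex = 14.99 GPa

14.99 GPa


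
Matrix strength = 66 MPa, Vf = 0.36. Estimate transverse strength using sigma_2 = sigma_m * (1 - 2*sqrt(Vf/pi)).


factor = 1 - 2*sqrt(0.36/pi) = 0.323
sigma_2 = 66 * 0.323 = 21.32 MPa

21.32 MPa


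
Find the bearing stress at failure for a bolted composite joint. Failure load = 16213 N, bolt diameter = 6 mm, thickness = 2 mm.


sigma_br = F/(d*h) = 16213/(6*2) = 1351.1 MPa

1351.1 MPa


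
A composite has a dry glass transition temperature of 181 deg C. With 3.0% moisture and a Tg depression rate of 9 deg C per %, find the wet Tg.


Tg_wet = Tg_dry - k*moisture = 181 - 9*3.0 = 154.0 deg C

154.0 deg C


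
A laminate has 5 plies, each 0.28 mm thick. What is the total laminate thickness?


h = n * t_ply = 5 * 0.28 = 1.4 mm

1.4 mm


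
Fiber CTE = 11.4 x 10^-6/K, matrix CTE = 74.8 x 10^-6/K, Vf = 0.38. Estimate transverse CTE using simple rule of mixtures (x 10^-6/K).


alpha_2 = alpha_f*Vf + alpha_m*(1-Vf) = 11.4*0.38 + 74.8*0.62 = 50.7 x 10^-6/K

50.7 x 10^-6/K


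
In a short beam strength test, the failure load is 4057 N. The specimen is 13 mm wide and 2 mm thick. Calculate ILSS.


ILSS = 3F/(4bh) = 3*4057/(4*13*2) = 117.03 MPa

117.03 MPa


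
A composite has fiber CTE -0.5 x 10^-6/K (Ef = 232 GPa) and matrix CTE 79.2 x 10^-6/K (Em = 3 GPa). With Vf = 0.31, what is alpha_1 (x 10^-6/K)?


E1 = Ef*Vf + Em*(1-Vf) = 73.99
alpha_1 = (alpha_f*Ef*Vf + alpha_m*Em*(1-Vf))/E1 = 1.73 x 10^-6/K

1.73 x 10^-6/K


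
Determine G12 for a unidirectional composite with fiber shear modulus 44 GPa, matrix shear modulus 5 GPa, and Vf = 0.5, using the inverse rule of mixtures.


1/G12 = Vf/Gf + (1-Vf)/Gm = 0.5/44 + 0.5/5
G12 = 8.98 GPa

8.98 GPa


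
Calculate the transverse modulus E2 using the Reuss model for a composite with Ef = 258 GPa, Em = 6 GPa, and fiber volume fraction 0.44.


1/E2 = Vf/Ef + (1-Vf)/Em = 0.44/258 + 0.56/6
E2 = 10.52 GPa

10.52 GPa


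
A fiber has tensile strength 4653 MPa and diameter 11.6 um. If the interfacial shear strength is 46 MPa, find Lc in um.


Lc = sigma_f * d / (2 * tau_i) = 4653 * 11.6 / (2 * 46) = 586.7 um

586.7 um


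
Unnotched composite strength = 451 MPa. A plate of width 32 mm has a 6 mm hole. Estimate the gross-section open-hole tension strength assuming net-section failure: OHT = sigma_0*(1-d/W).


OHT = sigma_0*(1-d/W) = 451*(1-6/32) = 366.4 MPa

366.4 MPa


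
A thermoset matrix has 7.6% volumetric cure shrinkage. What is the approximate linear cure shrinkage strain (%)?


Linear shrinkage ≈ vol_shrink/3 = 7.6/3 = 2.533%

2.533%


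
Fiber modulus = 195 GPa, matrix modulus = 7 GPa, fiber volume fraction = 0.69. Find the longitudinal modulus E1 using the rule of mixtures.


E1 = Ef*Vf + Em*(1-Vf) = 195*0.69 + 7*0.31 = 136.72 GPa

136.72 GPa


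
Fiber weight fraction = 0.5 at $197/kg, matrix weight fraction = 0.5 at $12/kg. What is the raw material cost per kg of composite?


Cost = cost_f*Wf + cost_m*Wm = 197*0.5 + 12*0.5 = $104.5/kg

$104.5/kg


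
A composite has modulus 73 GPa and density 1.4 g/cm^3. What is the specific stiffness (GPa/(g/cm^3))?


Specific stiffness = E/rho = 73/1.4 = 52.1 GPa/(g/cm^3)

52.1 GPa/(g/cm^3)


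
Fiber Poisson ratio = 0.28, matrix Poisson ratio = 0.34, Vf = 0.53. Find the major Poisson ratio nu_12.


nu_12 = nu_f*Vf + nu_m*(1-Vf) = 0.28*0.53 + 0.34*0.47 = 0.3082

0.3082


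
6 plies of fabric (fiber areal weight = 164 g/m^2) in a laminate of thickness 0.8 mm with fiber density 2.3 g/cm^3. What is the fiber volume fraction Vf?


Vf = n * FAW / (rho_f * h * 1000) = 6 * 164 / (2.3 * 0.8 * 1000) = 0.5348

0.5348


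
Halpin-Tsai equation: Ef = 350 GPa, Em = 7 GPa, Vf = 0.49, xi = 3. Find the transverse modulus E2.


eta = (Ef/Em - 1)/(Ef/Em + xi) = (50.0 - 1)/(50.0 + 3) = 0.9245
E2 = Em*(1+xi*eta*Vf)/(1-eta*Vf) = 30.19 GPa

30.19 GPa


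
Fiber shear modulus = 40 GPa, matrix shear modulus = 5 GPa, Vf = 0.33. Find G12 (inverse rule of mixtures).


1/G12 = Vf/Gf + (1-Vf)/Gm = 0.33/40 + 0.67/5
G12 = 7.03 GPa

7.03 GPa


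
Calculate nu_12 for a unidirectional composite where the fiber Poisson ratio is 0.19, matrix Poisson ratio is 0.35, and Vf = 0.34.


nu_12 = nu_f*Vf + nu_m*(1-Vf) = 0.19*0.34 + 0.35*0.66 = 0.2956

0.2956


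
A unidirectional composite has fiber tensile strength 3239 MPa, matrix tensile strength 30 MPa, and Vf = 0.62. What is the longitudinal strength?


sigma_1 = sigma_f*Vf + sigma_m*(1-Vf) = 3239*0.62 + 30*0.38 = 2019.6 MPa

2019.6 MPa


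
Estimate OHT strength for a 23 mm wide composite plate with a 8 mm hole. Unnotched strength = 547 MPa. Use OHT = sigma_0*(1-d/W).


OHT = sigma_0*(1-d/W) = 547*(1-8/23) = 356.7 MPa

356.7 MPa


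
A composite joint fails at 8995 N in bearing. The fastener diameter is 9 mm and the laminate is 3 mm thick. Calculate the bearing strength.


sigma_br = F/(d*h) = 8995/(9*3) = 333.1 MPa

333.1 MPa


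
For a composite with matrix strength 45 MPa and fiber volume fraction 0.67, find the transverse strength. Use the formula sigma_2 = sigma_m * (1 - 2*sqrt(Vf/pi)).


factor = 1 - 2*sqrt(0.67/pi) = 0.0764
sigma_2 = 45 * 0.0764 = 3.44 MPa

3.44 MPa


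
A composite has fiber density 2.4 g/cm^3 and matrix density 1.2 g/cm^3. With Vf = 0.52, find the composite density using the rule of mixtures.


rho_c = rho_f*Vf + rho_m*(1-Vf) = 2.4*0.52 + 1.2*0.48 = 1.824 g/cm^3

1.824 g/cm^3


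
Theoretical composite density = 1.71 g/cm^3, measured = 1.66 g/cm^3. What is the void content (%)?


Void% = (rho_theo - rho_actual)/rho_theo * 100 = (1.71 - 1.66)/1.71 * 100 = 2.92%

2.92%


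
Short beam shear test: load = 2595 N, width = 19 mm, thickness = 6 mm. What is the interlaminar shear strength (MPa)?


ILSS = 3F/(4bh) = 3*2595/(4*19*6) = 17.07 MPa

17.07 MPa


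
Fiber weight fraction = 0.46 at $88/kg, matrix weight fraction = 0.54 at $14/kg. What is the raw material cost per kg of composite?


Cost = cost_f*Wf + cost_m*Wm = 88*0.46 + 14*0.54 = $48.04/kg

$48.04/kg


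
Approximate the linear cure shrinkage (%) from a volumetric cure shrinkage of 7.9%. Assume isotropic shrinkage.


Linear shrinkage ≈ vol_shrink/3 = 7.9/3 = 2.633%

2.633%


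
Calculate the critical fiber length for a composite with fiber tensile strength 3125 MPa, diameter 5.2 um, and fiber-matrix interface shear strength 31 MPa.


Lc = sigma_f * d / (2 * tau_i) = 3125 * 5.2 / (2 * 31) = 262.1 um

262.1 um


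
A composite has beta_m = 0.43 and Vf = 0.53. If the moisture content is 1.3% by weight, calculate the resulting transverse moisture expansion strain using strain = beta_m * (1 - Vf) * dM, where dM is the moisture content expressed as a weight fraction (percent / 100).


dM = 1.3/100 = 0.013
strain = beta_m * (1-Vf) * dM = 0.43 * 0.47 * 0.013 = 0.0026273

0.0026273


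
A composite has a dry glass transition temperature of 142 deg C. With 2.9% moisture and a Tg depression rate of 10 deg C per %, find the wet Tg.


Tg_wet = Tg_dry - k*moisture = 142 - 10*2.9 = 113.0 deg C

113.0 deg C


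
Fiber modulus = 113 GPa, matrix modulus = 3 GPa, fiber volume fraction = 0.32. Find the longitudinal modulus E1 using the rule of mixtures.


E1 = Ef*Vf + Em*(1-Vf) = 113*0.32 + 3*0.68 = 38.2 GPa

38.2 GPa


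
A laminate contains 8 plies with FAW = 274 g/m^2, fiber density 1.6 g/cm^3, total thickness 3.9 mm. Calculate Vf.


Vf = n * FAW / (rho_f * h * 1000) = 8 * 274 / (1.6 * 3.9 * 1000) = 0.3513

0.3513


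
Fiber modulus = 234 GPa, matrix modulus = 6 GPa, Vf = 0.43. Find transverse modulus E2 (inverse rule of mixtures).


1/E2 = Vf/Ef + (1-Vf)/Em = 0.43/234 + 0.57/6
E2 = 10.33 GPa

10.33 GPa


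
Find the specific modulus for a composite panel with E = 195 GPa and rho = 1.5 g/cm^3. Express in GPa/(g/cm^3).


Specific stiffness = E/rho = 195/1.5 = 130.0 GPa/(g/cm^3)

130.0 GPa/(g/cm^3)


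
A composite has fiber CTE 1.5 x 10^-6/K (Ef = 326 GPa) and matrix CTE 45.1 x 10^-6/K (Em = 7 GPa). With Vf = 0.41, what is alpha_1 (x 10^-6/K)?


E1 = Ef*Vf + Em*(1-Vf) = 137.79
alpha_1 = (alpha_f*Ef*Vf + alpha_m*Em*(1-Vf))/E1 = 2.81 x 10^-6/K

2.81 x 10^-6/K


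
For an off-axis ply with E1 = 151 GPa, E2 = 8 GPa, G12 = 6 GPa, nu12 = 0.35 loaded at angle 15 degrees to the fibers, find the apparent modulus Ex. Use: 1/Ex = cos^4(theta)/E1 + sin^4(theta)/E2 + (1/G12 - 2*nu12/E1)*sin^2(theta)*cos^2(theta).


cos^4(15) = 0.870513, sin^4(15) = 0.004487, sin^2(15)*cos^2(15) = 0.0625
1/G12 - 2*nu12/E1 = 1/6 - 2*0.35/151 = 0.162031 GPa^-1
1/Ex = 0.870513/151 + 0.004487/8 + 0.162031*0.0625 = 0.0164528 GPa^-1
Ex = 60.78 GPa

60.78 GPa


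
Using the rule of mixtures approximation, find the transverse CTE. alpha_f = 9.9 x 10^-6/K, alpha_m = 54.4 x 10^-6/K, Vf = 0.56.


alpha_2 = alpha_f*Vf + alpha_m*(1-Vf) = 9.9*0.56 + 54.4*0.44 = 29.5 x 10^-6/K

29.5 x 10^-6/K


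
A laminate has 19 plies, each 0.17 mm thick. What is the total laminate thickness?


h = n * t_ply = 19 * 0.17 = 3.23 mm

3.23 mm


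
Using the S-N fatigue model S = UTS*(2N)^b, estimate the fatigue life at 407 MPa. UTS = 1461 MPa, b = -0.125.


N = 0.5 * (S/UTS)^(1/b) = 0.5 * (407/1461)^(1/-0.125) = 13785.3075 cycles

13785.3075 cycles


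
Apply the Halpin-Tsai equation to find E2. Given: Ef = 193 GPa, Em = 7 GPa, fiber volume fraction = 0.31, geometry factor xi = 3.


eta = (Ef/Em - 1)/(Ef/Em + xi) = (27.5714 - 1)/(27.5714 + 3) = 0.8692
E2 = Em*(1+xi*eta*Vf)/(1-eta*Vf) = 17.33 GPa

17.33 GPa


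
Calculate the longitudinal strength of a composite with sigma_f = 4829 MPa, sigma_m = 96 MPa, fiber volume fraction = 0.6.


sigma_1 = sigma_f*Vf + sigma_m*(1-Vf) = 4829*0.6 + 96*0.4 = 2935.8 MPa

2935.8 MPa


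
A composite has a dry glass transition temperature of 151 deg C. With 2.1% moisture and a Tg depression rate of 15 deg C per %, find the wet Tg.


Tg_wet = Tg_dry - k*moisture = 151 - 15*2.1 = 119.5 deg C

119.5 deg C


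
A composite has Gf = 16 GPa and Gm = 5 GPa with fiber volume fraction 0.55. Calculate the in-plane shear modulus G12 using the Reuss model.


1/G12 = Vf/Gf + (1-Vf)/Gm = 0.55/16 + 0.45/5
G12 = 8.04 GPa

8.04 GPa


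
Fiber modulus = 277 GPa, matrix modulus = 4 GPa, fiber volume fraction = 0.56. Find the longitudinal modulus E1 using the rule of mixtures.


E1 = Ef*Vf + Em*(1-Vf) = 277*0.56 + 4*0.44 = 156.88 GPa

156.88 GPa


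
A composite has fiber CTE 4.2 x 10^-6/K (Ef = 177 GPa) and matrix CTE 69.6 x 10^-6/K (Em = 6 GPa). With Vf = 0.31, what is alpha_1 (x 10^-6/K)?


E1 = Ef*Vf + Em*(1-Vf) = 59.01
alpha_1 = (alpha_f*Ef*Vf + alpha_m*Em*(1-Vf))/E1 = 8.79 x 10^-6/K

8.79 x 10^-6/K


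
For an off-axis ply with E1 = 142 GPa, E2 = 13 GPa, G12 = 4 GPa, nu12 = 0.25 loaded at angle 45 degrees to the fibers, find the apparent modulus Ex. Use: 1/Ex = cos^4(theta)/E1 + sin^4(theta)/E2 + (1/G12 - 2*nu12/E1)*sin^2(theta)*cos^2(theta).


cos^4(45) = 0.25, sin^4(45) = 0.25, sin^2(45)*cos^2(45) = 0.25
1/G12 - 2*nu12/E1 = 1/4 - 2*0.25/142 = 0.246479 GPa^-1
1/Ex = 0.25/142 + 0.25/13 + 0.246479*0.25 = 0.0826111 GPa^-1
Ex = 12.1 GPa

12.1 GPa


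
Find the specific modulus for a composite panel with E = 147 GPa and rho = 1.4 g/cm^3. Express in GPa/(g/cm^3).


Specific stiffness = E/rho = 147/1.4 = 105.0 GPa/(g/cm^3)

105.0 GPa/(g/cm^3)


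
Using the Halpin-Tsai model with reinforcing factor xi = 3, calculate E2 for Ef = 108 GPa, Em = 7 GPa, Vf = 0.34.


eta = (Ef/Em - 1)/(Ef/Em + xi) = (15.4286 - 1)/(15.4286 + 3) = 0.7829
E2 = Em*(1+xi*eta*Vf)/(1-eta*Vf) = 17.16 GPa

17.16 GPa


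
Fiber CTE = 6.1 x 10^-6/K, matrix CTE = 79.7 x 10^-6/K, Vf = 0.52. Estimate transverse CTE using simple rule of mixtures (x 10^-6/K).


alpha_2 = alpha_f*Vf + alpha_m*(1-Vf) = 6.1*0.52 + 79.7*0.48 = 41.4 x 10^-6/K

41.4 x 10^-6/K


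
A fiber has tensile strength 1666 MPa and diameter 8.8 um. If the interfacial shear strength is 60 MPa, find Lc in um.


Lc = sigma_f * d / (2 * tau_i) = 1666 * 8.8 / (2 * 60) = 122.2 um

122.2 um


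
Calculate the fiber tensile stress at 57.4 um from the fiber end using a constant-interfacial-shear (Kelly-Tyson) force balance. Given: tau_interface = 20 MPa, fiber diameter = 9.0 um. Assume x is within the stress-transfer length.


Force balance: sigma_f * (pi*d^2/4) = tau * (pi*d) * x  ->  sigma_f = 4 * tau * x / d
sigma_f = 4 * 20 * 57.4 / 9.0 = 510.2 MPa

510.2 MPa


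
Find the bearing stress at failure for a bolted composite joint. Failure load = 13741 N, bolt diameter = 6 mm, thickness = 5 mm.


sigma_br = F/(d*h) = 13741/(6*5) = 458.0 MPa

458.0 MPa


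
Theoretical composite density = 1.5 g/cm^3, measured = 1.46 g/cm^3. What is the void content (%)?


Void% = (rho_theo - rho_actual)/rho_theo * 100 = (1.5 - 1.46)/1.5 * 100 = 2.67%

2.67%


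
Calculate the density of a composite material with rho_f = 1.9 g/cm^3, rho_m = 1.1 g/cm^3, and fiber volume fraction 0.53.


rho_c = rho_f*Vf + rho_m*(1-Vf) = 1.9*0.53 + 1.1*0.47 = 1.524 g/cm^3

1.524 g/cm^3


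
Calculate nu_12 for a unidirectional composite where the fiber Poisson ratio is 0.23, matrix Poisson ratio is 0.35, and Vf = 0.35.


nu_12 = nu_f*Vf + nu_m*(1-Vf) = 0.23*0.35 + 0.35*0.65 = 0.308

0.308


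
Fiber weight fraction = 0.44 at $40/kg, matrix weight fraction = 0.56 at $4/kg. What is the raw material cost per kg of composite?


Cost = cost_f*Wf + cost_m*Wm = 40*0.44 + 4*0.56 = $19.84/kg

$19.84/kg


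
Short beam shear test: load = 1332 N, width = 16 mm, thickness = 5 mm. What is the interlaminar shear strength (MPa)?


ILSS = 3F/(4bh) = 3*1332/(4*16*5) = 12.49 MPa

12.49 MPa


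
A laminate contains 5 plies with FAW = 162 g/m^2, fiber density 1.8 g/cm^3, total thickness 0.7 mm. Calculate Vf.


Vf = n * FAW / (rho_f * h * 1000) = 5 * 162 / (1.8 * 0.7 * 1000) = 0.6429

0.6429


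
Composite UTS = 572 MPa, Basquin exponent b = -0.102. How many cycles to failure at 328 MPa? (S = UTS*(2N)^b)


N = 0.5 * (S/UTS)^(1/b) = 0.5 * (328/572)^(1/-0.102) = 116.6365 cycles

116.6365 cycles


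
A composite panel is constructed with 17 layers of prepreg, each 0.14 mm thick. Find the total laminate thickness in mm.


h = n * t_ply = 17 * 0.14 = 2.38 mm

2.38 mm


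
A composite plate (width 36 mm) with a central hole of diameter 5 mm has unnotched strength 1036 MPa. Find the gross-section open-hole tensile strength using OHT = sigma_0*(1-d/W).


OHT = sigma_0*(1-d/W) = 1036*(1-5/36) = 892.1 MPa

892.1 MPa


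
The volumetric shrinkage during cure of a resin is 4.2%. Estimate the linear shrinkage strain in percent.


Linear shrinkage ≈ vol_shrink/3 = 4.2/3 = 1.4%

1.4%


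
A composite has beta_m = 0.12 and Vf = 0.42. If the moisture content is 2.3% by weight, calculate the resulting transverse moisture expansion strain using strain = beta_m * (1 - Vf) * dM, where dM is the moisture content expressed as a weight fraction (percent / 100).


dM = 2.3/100 = 0.023
strain = beta_m * (1-Vf) * dM = 0.12 * 0.58 * 0.023 = 0.0016008

0.0016008


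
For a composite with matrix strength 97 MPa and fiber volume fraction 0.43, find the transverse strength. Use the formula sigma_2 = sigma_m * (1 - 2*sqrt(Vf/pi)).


factor = 1 - 2*sqrt(0.43/pi) = 0.2601
sigma_2 = 97 * 0.2601 = 25.23 MPa

25.23 MPa


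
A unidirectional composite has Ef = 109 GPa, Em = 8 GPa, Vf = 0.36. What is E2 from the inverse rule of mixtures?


1/E2 = Vf/Ef + (1-Vf)/Em = 0.36/109 + 0.64/8
E2 = 12.0 GPa

12.0 GPa


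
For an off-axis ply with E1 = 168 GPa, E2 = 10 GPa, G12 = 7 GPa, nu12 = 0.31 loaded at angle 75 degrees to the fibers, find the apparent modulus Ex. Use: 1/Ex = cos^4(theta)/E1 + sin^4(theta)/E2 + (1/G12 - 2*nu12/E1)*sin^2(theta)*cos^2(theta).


cos^4(75) = 0.004487, sin^4(75) = 0.870513, sin^2(75)*cos^2(75) = 0.0625
1/G12 - 2*nu12/E1 = 1/7 - 2*0.31/168 = 0.139167 GPa^-1
1/Ex = 0.004487/168 + 0.870513/10 + 0.139167*0.0625 = 0.0957759 GPa^-1
Ex = 10.44 GPa

10.44 GPa


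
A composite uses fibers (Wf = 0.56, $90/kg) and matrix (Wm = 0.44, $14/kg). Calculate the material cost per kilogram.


Cost = cost_f*Wf + cost_m*Wm = 90*0.56 + 14*0.44 = $56.56/kg

$56.56/kg


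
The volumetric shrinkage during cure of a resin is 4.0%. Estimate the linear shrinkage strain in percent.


Linear shrinkage ≈ vol_shrink/3 = 4.0/3 = 1.333%

1.333%


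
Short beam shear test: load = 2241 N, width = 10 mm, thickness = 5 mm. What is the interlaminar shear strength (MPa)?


ILSS = 3F/(4bh) = 3*2241/(4*10*5) = 33.62 MPa

33.62 MPa


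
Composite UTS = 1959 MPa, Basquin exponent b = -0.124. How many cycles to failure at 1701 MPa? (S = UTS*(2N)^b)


N = 0.5 * (S/UTS)^(1/b) = 0.5 * (1701/1959)^(1/-0.124) = 1.5616 cycles

1.5616 cycles


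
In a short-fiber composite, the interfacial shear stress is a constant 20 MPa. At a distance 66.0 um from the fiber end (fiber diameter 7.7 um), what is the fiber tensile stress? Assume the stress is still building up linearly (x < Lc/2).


Force balance: sigma_f * (pi*d^2/4) = tau * (pi*d) * x  ->  sigma_f = 4 * tau * x / d
sigma_f = 4 * 20 * 66.0 / 7.7 = 685.7 MPa

685.7 MPa


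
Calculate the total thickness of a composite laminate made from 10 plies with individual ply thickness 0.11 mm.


h = n * t_ply = 10 * 0.11 = 1.1 mm

1.1 mm


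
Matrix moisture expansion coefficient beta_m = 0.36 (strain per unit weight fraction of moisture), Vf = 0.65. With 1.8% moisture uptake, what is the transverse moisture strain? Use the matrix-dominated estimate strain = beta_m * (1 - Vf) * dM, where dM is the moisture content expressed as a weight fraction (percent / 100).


dM = 1.8/100 = 0.018
strain = beta_m * (1-Vf) * dM = 0.36 * 0.35 * 0.018 = 0.002268

0.002268


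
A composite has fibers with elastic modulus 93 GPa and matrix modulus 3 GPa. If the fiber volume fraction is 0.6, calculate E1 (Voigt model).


E1 = Ef*Vf + Em*(1-Vf) = 93*0.6 + 3*0.4 = 57.0 GPa

57.0 GPa


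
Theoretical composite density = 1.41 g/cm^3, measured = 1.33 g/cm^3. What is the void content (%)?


Void% = (rho_theo - rho_actual)/rho_theo * 100 = (1.41 - 1.33)/1.41 * 100 = 5.67%

5.67%


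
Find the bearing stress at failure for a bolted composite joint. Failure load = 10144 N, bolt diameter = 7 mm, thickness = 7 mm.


sigma_br = F/(d*h) = 10144/(7*7) = 207.0 MPa

207.0 MPa


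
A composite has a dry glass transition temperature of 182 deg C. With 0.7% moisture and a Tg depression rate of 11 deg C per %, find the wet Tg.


Tg_wet = Tg_dry - k*moisture = 182 - 11*0.7 = 174.3 deg C

174.3 deg C


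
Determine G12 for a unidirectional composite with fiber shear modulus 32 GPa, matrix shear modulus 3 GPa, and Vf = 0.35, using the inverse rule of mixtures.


1/G12 = Vf/Gf + (1-Vf)/Gm = 0.35/32 + 0.65/3
G12 = 4.39 GPa

4.39 GPa


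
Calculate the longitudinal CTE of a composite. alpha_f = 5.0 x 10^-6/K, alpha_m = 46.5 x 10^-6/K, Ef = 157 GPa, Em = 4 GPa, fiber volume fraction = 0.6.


E1 = Ef*Vf + Em*(1-Vf) = 95.8
alpha_1 = (alpha_f*Ef*Vf + alpha_m*Em*(1-Vf))/E1 = 5.69 x 10^-6/K

5.69 x 10^-6/K


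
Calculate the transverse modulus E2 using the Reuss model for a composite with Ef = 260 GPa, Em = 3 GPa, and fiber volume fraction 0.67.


1/E2 = Vf/Ef + (1-Vf)/Em = 0.67/260 + 0.33/3
E2 = 8.88 GPa

8.88 GPa


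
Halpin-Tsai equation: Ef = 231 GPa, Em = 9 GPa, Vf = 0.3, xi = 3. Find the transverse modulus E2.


eta = (Ef/Em - 1)/(Ef/Em + xi) = (25.6667 - 1)/(25.6667 + 3) = 0.8605
E2 = Em*(1+xi*eta*Vf)/(1-eta*Vf) = 21.53 GPa

21.53 GPa


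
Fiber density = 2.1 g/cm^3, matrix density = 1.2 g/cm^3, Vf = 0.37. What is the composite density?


rho_c = rho_f*Vf + rho_m*(1-Vf) = 2.1*0.37 + 1.2*0.63 = 1.533 g/cm^3

1.533 g/cm^3


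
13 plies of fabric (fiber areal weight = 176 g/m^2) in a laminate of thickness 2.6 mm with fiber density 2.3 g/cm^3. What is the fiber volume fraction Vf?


Vf = n * FAW / (rho_f * h * 1000) = 13 * 176 / (2.3 * 2.6 * 1000) = 0.3826

0.3826


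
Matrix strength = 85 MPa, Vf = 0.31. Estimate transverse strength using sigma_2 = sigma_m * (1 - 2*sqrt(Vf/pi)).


factor = 1 - 2*sqrt(0.31/pi) = 0.3717
sigma_2 = 85 * 0.3717 = 31.6 MPa

31.6 MPa


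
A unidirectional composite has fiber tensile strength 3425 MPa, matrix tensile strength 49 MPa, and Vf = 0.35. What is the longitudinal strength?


sigma_1 = sigma_f*Vf + sigma_m*(1-Vf) = 3425*0.35 + 49*0.65 = 1230.6 MPa

1230.6 MPa


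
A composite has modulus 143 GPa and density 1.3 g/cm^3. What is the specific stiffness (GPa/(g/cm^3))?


Specific stiffness = E/rho = 143/1.3 = 110.0 GPa/(g/cm^3)

110.0 GPa/(g/cm^3)


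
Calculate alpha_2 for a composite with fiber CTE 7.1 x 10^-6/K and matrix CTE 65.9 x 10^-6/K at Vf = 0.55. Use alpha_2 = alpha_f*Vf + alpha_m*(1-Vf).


alpha_2 = alpha_f*Vf + alpha_m*(1-Vf) = 7.1*0.55 + 65.9*0.45 = 33.6 x 10^-6/K

33.6 x 10^-6/K


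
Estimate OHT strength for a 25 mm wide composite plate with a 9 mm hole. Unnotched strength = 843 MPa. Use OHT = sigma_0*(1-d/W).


OHT = sigma_0*(1-d/W) = 843*(1-9/25) = 539.5 MPa

539.5 MPa


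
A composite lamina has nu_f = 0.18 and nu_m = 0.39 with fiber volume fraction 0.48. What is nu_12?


nu_12 = nu_f*Vf + nu_m*(1-Vf) = 0.18*0.48 + 0.39*0.52 = 0.2892

0.2892


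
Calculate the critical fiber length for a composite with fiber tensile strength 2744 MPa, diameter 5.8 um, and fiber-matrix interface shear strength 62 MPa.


Lc = sigma_f * d / (2 * tau_i) = 2744 * 5.8 / (2 * 62) = 128.3 um

128.3 um


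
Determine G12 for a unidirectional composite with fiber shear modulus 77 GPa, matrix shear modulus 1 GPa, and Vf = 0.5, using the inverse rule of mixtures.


1/G12 = Vf/Gf + (1-Vf)/Gm = 0.5/77 + 0.5/1
G12 = 1.97 GPa

1.97 GPa


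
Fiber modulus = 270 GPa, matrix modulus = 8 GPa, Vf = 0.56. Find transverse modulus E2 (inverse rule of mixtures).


1/E2 = Vf/Ef + (1-Vf)/Em = 0.56/270 + 0.44/8
E2 = 17.52 GPa

17.52 GPa


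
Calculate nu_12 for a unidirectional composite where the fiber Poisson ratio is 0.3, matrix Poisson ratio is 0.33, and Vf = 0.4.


nu_12 = nu_f*Vf + nu_m*(1-Vf) = 0.3*0.4 + 0.33*0.6 = 0.318

0.318


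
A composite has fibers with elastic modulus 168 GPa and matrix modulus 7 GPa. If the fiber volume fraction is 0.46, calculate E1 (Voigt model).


E1 = Ef*Vf + Em*(1-Vf) = 168*0.46 + 7*0.54 = 81.06 GPa

81.06 GPa


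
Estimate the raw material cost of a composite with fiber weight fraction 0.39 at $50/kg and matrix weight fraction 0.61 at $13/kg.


Cost = cost_f*Wf + cost_m*Wm = 50*0.39 + 13*0.61 = $27.43/kg

$27.43/kg


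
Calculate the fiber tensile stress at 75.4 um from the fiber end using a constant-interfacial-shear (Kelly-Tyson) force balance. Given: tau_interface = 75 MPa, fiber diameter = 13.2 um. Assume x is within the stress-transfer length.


Force balance: sigma_f * (pi*d^2/4) = tau * (pi*d) * x  ->  sigma_f = 4 * tau * x / d
sigma_f = 4 * 75 * 75.4 / 13.2 = 1713.6 MPa

1713.6 MPa


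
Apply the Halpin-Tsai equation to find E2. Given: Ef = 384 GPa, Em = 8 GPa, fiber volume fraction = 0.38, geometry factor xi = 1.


eta = (Ef/Em - 1)/(Ef/Em + xi) = (48.0 - 1)/(48.0 + 1) = 0.9592
E2 = Em*(1+xi*eta*Vf)/(1-eta*Vf) = 17.18 GPa

17.18 GPa


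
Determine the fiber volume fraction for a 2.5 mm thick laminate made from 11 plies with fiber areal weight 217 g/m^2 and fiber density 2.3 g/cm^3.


Vf = n * FAW / (rho_f * h * 1000) = 11 * 217 / (2.3 * 2.5 * 1000) = 0.4151

0.4151


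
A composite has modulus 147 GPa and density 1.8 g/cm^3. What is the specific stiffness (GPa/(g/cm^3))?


Specific stiffness = E/rho = 147/1.8 = 81.7 GPa/(g/cm^3)

81.7 GPa/(g/cm^3)


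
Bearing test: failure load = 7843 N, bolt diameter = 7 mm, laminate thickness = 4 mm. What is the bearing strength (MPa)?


sigma_br = F/(d*h) = 7843/(7*4) = 280.1 MPa

280.1 MPa
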